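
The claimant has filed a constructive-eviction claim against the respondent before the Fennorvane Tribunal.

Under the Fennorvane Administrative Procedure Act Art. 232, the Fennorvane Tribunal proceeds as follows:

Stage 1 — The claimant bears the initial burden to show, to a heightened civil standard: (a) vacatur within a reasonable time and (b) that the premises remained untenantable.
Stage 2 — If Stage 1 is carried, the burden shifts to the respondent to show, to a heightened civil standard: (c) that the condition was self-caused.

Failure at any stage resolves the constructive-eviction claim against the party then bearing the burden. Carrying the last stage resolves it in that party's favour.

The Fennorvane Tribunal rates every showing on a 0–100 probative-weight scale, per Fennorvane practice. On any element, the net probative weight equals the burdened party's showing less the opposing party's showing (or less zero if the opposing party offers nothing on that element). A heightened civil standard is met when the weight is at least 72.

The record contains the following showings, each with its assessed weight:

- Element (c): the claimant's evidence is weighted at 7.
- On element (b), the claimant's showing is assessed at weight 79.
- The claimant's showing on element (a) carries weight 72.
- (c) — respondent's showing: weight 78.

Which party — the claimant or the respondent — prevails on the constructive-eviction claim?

claimant

Stage 1 — burden on claimant; standard: a heightened civil standard (weight is at least 72).
    (a): 72 ≥ 72 [met]
    (b): 79 ≥ 72 [met]
  The claimant carries Stage 1; the respondent now bears the burden.
Stage 2 — burden on respondent; standard: a heightened civil standard (weight is at least 72).
    (c): 78 − 7 = 71 < 72 [not met]
  Not every element is met, so the respondent fails to carry Stage 2.
The analysis ends at Stage 2; the claimant prevails.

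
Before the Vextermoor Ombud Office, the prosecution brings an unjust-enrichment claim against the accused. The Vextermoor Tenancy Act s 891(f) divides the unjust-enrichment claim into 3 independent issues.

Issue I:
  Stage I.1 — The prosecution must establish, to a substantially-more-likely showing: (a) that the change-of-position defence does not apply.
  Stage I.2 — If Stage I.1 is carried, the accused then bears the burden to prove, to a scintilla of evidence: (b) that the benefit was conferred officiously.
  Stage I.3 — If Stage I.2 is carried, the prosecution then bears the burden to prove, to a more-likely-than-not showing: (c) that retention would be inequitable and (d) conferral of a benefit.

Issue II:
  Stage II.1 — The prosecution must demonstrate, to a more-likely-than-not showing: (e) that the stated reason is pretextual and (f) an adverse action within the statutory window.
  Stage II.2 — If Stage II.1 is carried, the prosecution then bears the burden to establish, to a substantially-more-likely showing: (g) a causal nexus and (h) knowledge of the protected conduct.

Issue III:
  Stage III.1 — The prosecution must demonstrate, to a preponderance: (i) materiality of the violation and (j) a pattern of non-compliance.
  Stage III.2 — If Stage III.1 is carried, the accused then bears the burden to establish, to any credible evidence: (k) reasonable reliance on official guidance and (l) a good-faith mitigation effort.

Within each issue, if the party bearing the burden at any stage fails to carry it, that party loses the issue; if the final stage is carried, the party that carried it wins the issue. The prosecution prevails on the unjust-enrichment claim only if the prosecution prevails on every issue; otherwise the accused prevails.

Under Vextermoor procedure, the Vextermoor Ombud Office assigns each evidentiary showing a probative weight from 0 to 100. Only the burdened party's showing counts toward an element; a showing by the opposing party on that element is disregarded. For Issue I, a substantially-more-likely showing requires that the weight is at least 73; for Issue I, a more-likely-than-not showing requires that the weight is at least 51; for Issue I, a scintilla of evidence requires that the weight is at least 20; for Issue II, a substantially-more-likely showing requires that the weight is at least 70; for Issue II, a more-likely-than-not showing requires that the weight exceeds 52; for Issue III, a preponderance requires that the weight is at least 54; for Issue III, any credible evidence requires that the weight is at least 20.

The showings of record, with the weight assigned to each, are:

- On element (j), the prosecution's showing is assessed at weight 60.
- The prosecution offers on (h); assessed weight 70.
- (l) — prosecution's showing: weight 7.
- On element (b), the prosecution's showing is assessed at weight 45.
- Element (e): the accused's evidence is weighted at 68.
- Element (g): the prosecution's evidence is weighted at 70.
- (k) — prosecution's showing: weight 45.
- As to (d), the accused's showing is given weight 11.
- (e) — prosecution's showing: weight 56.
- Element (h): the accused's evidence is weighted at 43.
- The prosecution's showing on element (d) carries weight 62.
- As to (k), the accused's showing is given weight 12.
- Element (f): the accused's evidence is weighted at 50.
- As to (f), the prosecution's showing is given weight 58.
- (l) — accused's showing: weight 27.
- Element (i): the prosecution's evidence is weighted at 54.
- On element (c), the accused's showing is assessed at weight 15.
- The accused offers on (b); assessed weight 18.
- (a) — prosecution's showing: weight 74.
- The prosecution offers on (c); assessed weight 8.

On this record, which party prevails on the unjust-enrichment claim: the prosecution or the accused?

prosecution

— Issue I —
At Stage I.1 the prosecution must meet a substantially-more-likely showing (weight is at least 73): on (a) the weight is 74, which does reach 73, so (a) meets the standard.
  The prosecution carries Stage I.1; the accused now bears the burden.
At Stage I.2 the accused must meet a scintilla of evidence (weight is at least 20): on (b) the weight is 18 (the prosecution's 45 is given no effect), < 20, so (b) does not meet the standard.
  The accused does not carry Stage I.2.
The analysis ends at Stage I.2; the prosecution prevails on this issue.
— Issue II —
Stage II.1 — burden on prosecution; standard: a more-likely-than-not showing (weight exceeds 52).
    (e): 56 (accused's 68 disregarded) > 52 [met]
    (f): 58 (accused's 50 disregarded) > 52 [met]
  All elements met. The prosecution retains the burden for Stage II.2.
Stage II.2 — burden on prosecution; standard: a substantially-more-likely showing (weight is at least 70).
    (g): 70 ≥ 70 [met]
    (h): 70 (accused's 43 disregarded) ≥ 70 [met]
  Stage II.2 carried; the final stage is satisfied.
With every stage satisfied, the prosecution prevails on this issue.
— Issue III —
At Stage III.1 the prosecution must meet a preponderance (weight is at least 54): on (i) the weight is 54, which does reach 54, so (i) meets the standard; on (j) the weight is 60, ≥ 54, so (j) meets the standard.
  All elements met. The burden passes to the accused.
At Stage III.2 the accused must meet any credible evidence (weight is at least 20): on (k) the weight is 12 (the prosecution's 45 is given no effect), < 20, so (k) does not meet the standard; on (l) the weight is 27 (the prosecution's 7 is given no effect), ≥ 20, so (l) meets the standard.
  Not every element is met, so the accused fails to carry Stage III.2.
So the prosecution prevails on this issue.
Per-issue: Issue I → prosecution; Issue II → prosecution; Issue III → prosecution. The prosecution must prevail on every issue; overall, the prosecution prevails.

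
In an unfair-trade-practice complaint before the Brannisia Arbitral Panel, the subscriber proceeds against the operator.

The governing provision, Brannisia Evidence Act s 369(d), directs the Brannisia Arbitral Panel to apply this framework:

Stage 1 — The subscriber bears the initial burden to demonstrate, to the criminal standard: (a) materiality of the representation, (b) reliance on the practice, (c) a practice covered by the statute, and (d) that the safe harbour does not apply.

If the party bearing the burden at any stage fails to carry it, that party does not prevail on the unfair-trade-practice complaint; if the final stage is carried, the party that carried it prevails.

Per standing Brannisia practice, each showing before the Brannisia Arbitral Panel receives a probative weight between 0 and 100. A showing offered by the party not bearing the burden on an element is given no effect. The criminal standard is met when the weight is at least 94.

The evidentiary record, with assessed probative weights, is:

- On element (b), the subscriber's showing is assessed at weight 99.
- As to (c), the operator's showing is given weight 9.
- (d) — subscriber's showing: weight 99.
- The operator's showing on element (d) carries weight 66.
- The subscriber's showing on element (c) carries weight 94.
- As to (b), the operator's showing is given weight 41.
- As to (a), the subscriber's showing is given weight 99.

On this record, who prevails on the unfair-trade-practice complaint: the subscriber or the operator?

Stage 1 — burden on subscriber; standard: the criminal standard (weight is at least 94).
    (a): 99 ≥ 94 [met]
    (b): 99 (operator's 41 disregarded) ≥ 94 [met]
    (c): 94 (operator's 9 disregarded) ≥ 94 [met]
    (d): 99 (operator's 66 disregarded) ≥ 94 [met]
  All elements met at the final stage.
With every stage satisfied, the subscriber prevails.

subscriber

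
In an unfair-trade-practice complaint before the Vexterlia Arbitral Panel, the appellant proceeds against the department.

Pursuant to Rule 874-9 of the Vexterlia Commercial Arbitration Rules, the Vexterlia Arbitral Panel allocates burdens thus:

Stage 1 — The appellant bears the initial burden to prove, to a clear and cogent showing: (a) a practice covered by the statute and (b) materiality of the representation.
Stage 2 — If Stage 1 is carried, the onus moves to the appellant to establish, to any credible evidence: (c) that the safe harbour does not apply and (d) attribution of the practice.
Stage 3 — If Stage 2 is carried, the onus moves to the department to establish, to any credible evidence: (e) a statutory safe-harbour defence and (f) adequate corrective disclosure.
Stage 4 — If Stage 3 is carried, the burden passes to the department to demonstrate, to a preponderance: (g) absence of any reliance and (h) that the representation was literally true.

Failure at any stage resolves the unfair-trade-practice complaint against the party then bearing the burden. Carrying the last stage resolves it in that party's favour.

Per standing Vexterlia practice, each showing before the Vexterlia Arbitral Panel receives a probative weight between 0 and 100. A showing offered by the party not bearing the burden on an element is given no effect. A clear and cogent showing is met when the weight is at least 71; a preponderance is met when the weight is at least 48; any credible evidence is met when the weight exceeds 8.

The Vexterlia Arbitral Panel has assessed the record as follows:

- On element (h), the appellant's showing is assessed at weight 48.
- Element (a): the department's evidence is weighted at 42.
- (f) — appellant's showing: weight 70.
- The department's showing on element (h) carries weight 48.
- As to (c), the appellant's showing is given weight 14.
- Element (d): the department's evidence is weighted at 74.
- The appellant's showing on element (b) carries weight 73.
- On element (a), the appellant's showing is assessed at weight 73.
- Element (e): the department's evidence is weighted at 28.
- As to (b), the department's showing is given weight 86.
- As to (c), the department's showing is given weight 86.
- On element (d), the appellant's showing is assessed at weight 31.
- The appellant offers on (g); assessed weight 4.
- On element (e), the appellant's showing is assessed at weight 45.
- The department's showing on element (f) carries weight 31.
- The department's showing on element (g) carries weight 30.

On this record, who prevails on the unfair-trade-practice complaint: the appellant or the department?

appellant

At Stage 1 the appellant must meet a clear and cogent showing (weight is at least 71): on (a) the weight is 73 (the department's 42 is given no effect), ≥ 71, so (a) meets the standard; on (b) the weight is 73 (the department's 86 is given no effect), ≥ 71, so (b) meets the standard.
  Stage 1 is satisfied; the appellant continues to bear the burden.
At Stage 2 the appellant must meet any credible evidence (weight exceeds 8): on (c) the weight is 14 (the department's 86 is given no effect), > 8, so (c) meets the standard; on (d) the weight is 31 (the department's 74 is given no effect), > 8, so (d) meets the standard.
  All elements met. The burden passes to the department.
At Stage 3 the department must meet any credible evidence (weight exceeds 8): on (e) the weight is 28 (the appellant's 45 is given no effect), which does exceed 8, so (e) meets the standard; on (f) the weight is 31 (the appellant's 70 is given no effect), which does exceed 8, so (f) meets the standard.
  All elements met. The department retains the burden for Stage 4.
At Stage 4 the department must meet a preponderance (weight is at least 48): on (g) the weight is 30 (the appellant's 4 is given no effect), which does not reach 48, so (g) does not meet the standard; on (h) the weight is 48 (the appellant's 48 is given no effect), ≥ 48, so (h) meets the standard.
  Not every element is met, so the department fails to carry Stage 4.
The analysis ends at Stage 4; the appellant prevails.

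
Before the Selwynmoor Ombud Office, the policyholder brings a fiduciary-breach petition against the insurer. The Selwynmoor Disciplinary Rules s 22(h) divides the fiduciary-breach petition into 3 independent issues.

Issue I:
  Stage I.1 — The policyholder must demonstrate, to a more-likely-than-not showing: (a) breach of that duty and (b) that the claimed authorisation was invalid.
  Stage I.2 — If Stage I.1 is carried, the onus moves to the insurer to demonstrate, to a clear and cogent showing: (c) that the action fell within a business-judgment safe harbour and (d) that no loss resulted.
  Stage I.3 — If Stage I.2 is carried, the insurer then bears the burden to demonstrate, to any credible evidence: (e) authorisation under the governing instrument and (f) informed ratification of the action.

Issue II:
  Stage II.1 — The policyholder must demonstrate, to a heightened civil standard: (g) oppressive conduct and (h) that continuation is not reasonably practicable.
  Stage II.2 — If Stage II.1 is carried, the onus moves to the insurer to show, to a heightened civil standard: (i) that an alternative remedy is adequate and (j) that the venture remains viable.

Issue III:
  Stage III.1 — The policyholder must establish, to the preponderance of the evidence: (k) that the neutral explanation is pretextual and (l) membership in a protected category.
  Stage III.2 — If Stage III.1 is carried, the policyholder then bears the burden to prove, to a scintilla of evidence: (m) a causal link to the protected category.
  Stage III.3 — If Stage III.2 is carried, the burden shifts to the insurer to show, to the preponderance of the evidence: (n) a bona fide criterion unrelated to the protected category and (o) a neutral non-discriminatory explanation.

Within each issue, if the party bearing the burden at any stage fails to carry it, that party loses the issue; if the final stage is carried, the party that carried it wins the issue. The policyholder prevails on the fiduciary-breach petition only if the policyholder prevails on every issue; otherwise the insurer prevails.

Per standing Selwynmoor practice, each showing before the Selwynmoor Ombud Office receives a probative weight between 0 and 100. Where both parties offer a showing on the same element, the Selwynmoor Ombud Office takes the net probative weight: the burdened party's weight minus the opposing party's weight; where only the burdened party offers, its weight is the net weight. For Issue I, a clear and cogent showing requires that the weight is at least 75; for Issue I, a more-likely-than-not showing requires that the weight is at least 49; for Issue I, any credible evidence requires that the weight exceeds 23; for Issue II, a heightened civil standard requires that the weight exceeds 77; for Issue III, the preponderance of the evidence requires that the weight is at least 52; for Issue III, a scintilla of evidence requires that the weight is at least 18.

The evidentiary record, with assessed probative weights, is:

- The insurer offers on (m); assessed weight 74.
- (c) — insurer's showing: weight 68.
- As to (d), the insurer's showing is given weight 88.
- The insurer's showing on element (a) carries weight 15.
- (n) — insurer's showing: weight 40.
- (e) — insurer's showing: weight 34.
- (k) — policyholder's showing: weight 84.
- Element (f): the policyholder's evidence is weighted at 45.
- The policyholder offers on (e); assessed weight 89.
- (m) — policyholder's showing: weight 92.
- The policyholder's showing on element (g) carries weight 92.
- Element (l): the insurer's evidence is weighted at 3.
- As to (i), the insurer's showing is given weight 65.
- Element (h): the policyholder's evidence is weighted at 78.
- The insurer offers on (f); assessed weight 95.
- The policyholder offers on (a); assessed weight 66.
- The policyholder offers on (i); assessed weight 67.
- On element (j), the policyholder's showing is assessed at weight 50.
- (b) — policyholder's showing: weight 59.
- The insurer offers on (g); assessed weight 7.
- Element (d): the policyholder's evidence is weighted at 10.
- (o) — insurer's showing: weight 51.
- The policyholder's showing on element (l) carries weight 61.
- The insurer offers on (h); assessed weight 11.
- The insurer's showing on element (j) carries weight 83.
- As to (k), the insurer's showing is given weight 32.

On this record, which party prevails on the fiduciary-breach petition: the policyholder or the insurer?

— Issue I —
At Stage I.1 the policyholder must meet a more-likely-than-not showing (weight is at least 49): on (a) the weight is 66 less the opposing 15 gives net 51, which does reach 49, so (a) meets the standard; on (b) the weight is 59, which does reach 49, so (b) meets the standard.
  Stage I.1 is satisfied; the onus moves to the insurer.
At Stage I.2 the insurer must meet a clear and cogent showing (weight is at least 75): on (c) the weight is 68, < 75, so (c) does not meet the standard; on (d) the weight is 88 less the opposing 10 gives net 78, ≥ 75, so (d) meets the standard.
  Stage I.2 not carried; the insurer fails its burden.
The policyholder prevails on this issue.
— Issue II —
At Stage II.1 the policyholder must meet a heightened civil standard (weight exceeds 77): on (g) the weight is 92 less the opposing 7 gives net 85, which does exceed 77, so (g) meets the standard; on (h) the weight is 78 less the opposing 11 gives net 67, ≤ 77, so (h) does not meet the standard.
  Stage II.1 not carried; the policyholder fails its burden.
So the insurer prevails on this issue.
— Issue III —
Stage III.1 (policyholder, the preponderance of the evidence, weight is at least 52): (k) net 84−32=52 ≥ 52 — meets; (l) net 61−3=58 ≥ 52 — meets.
  Stage III.1 is satisfied; the policyholder continues to bear the burden.
Stage III.2 (policyholder, a scintilla of evidence, weight is at least 18): (m) net 92−74=18 ≥ 18 — meets.
  The policyholder carries Stage III.2; the insurer now bears the burden.
Stage III.3 (insurer, the preponderance of the evidence, weight is at least 52): (n) 40 < 52 — fails; (o) 51 < 52 — fails.
  Not every element is met, so the insurer fails to carry Stage III.3.
The policyholder prevails on this issue.
Per-issue: Issue I → policyholder; Issue II → insurer; Issue III → policyholder. The policyholder must prevail on every issue; overall, the insurer prevails.

insurer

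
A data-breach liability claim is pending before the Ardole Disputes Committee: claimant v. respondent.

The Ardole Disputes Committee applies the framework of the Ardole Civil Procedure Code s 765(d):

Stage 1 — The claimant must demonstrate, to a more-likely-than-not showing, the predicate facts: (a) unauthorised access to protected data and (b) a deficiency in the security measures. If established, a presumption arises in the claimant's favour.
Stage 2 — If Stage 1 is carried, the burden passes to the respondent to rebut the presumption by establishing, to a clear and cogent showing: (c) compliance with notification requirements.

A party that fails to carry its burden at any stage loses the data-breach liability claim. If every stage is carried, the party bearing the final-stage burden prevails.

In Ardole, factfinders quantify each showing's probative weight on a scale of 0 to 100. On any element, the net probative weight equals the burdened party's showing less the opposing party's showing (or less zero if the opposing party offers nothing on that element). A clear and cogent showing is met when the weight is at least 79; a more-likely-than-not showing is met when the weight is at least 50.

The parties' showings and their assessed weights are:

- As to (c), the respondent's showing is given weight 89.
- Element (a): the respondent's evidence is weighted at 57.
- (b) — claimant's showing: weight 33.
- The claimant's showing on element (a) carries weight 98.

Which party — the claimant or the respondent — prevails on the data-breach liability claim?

respondent

Stage 1 — burden on claimant; standard: a more-likely-than-not showing (weight is at least 50).
    (a): 98 − 57 = 41 < 50 [not met]
    (b): 33 < 50 [not met]
  Not every element is met, so the claimant fails to carry Stage 1.
The respondent prevails.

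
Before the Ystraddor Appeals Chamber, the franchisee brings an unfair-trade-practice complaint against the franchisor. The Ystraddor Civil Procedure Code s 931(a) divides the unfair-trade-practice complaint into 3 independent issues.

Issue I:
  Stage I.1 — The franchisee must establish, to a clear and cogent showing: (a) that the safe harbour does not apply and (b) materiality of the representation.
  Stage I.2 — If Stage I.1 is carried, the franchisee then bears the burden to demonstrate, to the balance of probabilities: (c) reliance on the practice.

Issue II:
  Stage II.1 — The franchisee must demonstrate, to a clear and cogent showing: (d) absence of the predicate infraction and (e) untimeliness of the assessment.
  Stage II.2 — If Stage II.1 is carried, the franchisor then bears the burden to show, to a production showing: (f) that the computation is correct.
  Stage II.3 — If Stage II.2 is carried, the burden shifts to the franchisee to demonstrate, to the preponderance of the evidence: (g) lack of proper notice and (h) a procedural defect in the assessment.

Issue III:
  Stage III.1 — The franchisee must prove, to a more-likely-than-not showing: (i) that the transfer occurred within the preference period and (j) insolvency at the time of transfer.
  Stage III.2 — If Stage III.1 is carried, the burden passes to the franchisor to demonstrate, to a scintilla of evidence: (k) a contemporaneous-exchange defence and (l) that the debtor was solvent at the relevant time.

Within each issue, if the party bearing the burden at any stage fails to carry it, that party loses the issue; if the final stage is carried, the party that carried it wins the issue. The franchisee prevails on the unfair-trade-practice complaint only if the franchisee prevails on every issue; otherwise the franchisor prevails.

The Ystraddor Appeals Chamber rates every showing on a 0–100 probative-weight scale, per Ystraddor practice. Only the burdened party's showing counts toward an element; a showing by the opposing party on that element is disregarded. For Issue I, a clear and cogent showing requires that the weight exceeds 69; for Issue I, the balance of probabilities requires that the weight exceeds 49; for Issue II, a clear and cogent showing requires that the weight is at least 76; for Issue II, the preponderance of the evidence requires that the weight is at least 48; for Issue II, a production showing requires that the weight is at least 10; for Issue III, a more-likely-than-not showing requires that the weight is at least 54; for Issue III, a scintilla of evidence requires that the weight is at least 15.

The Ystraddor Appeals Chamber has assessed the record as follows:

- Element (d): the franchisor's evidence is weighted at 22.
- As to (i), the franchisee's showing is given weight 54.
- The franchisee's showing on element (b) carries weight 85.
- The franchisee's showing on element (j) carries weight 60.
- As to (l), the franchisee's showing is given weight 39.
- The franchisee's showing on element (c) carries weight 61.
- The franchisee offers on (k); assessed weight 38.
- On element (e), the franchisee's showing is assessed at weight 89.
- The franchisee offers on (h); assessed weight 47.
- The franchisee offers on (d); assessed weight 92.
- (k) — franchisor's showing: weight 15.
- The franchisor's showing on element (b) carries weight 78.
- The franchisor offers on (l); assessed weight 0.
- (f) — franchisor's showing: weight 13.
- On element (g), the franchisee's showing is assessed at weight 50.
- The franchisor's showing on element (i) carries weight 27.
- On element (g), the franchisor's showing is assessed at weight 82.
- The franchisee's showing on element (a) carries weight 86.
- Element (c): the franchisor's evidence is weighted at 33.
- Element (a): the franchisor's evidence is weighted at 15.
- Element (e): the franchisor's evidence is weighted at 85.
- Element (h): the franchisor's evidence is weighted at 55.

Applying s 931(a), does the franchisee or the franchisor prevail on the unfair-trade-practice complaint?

— Issue I —
At Stage I.1 the franchisee must meet a clear and cogent showing (weight exceeds 69): on (a) the weight is 86 (the franchisor's 15 is given no effect), which does exceed 69, so (a) meets the standard; on (b) the weight is 85 (the franchisor's 78 is given no effect), > 69, so (b) meets the standard.
  Stage I.1 is satisfied; the franchisee continues to bear the burden.
At Stage I.2 the franchisee must meet the balance of probabilities (weight exceeds 49): on (c) the weight is 61 (the franchisor's 33 is given no effect), > 49, so (c) meets the standard.
  All elements met at the final stage.
With every stage satisfied, the franchisee prevails on this issue.
— Issue II —
Stage II.1 (franchisee, a clear and cogent showing, weight is at least 76): (d) 92 (franchisor's 22 disregarded) ≥ 76 — meets; (e) 89 (franchisor's 85 disregarded) ≥ 76 — meets.
  Stage II.1 carried; the burden shifts to the franchisor.
Stage II.2 (franchisor, a production showing, weight is at least 10): (f) 13 ≥ 10 — meets.
  All elements met. The burden passes to the franchisee.
Stage II.3 (franchisee, the preponderance of the evidence, weight is at least 48): (g) 50 (franchisor's 82 disregarded) ≥ 48 — meets; (h) 47 (franchisor's 55 disregarded) < 48 — fails.
  Not every element is met, so the franchisee fails to carry Stage II.3.
So the franchisor prevails on this issue.
— Issue III —
At Stage III.1 the franchisee must meet a more-likely-than-not showing (weight is at least 54): on (i) the weight is 54 (the franchisor's 27 is given no effect), ≥ 54, so (i) meets the standard; on (j) the weight is 60, ≥ 54, so (j) meets the standard.
  The franchisee carries Stage III.1; the franchisor now bears the burden.
At Stage III.2 the franchisor must meet a scintilla of evidence (weight is at least 15): on (k) the weight is 15 (the franchisee's 38 is given no effect), which does reach 15, so (k) meets the standard; on (l) the weight is 0 (the franchisee's 39 is given no effect), < 15, so (l) does not meet the standard.
  The franchisor does not carry Stage III.2.
The analysis ends at Stage III.2; the franchisee prevails on this issue.
Per-issue: Issue I → franchisee; Issue II → franchisor; Issue III → franchisee. The franchisee must prevail on every issue; overall, the franchisor prevails.

franchisor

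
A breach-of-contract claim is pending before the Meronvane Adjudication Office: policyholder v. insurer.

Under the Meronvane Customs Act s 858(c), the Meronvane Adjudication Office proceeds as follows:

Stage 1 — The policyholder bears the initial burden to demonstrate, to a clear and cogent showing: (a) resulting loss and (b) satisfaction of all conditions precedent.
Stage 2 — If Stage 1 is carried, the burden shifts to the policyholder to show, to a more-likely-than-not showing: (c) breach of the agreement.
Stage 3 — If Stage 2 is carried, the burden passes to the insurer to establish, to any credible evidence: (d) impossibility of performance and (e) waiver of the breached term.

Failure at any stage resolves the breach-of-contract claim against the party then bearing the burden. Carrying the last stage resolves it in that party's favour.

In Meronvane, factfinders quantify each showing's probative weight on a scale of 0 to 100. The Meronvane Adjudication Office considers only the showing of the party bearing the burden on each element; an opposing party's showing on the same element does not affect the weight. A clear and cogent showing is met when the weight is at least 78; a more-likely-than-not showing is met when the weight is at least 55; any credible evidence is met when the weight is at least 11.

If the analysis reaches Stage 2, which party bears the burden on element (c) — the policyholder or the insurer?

policyholder

Stage 2's rule assigns the burden to the policyholder (to a more-likely-than-not showing).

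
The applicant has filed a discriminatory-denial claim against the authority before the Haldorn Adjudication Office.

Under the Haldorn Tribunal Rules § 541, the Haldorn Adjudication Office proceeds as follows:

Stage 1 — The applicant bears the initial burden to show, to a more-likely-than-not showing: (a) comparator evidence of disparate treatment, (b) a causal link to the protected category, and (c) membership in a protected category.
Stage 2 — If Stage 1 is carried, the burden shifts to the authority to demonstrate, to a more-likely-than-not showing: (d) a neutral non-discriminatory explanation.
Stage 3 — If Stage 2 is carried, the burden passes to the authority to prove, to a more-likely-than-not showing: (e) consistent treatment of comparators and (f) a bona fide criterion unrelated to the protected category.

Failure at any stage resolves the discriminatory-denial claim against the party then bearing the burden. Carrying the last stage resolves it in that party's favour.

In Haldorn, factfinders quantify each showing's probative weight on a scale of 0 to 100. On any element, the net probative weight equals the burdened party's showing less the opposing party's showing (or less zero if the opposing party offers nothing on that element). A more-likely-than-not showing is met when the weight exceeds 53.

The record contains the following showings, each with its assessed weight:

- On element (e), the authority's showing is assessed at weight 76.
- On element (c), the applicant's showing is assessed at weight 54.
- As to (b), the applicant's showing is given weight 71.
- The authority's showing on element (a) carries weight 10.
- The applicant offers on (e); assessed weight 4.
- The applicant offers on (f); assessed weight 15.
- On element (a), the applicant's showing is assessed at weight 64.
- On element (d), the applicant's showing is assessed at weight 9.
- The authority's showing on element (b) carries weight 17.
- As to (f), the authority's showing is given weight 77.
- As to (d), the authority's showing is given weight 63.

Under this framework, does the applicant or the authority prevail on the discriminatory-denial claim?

Stage 1 — burden on applicant; standard: a more-likely-than-not showing (weight exceeds 53).
    (a): 64 − 10 = 54 > 53 [met]
    (b): 71 − 17 = 54 > 53 [met]
    (c): 54 > 53 [met]
  The applicant carries Stage 1; the authority now bears the burden.
Stage 2 — burden on authority; standard: a more-likely-than-not showing (weight exceeds 53).
    (d): 63 − 9 = 54 > 53 [met]
  Stage 2 carried; the burden remains with the authority.
Stage 3 — burden on authority; standard: a more-likely-than-not showing (weight exceeds 53).
    (e): 76 − 4 = 72 > 53 [met]
    (f): 77 − 15 = 62 > 53 [met]
  All elements met at the final stage.
All stages carried — the authority prevails.

authority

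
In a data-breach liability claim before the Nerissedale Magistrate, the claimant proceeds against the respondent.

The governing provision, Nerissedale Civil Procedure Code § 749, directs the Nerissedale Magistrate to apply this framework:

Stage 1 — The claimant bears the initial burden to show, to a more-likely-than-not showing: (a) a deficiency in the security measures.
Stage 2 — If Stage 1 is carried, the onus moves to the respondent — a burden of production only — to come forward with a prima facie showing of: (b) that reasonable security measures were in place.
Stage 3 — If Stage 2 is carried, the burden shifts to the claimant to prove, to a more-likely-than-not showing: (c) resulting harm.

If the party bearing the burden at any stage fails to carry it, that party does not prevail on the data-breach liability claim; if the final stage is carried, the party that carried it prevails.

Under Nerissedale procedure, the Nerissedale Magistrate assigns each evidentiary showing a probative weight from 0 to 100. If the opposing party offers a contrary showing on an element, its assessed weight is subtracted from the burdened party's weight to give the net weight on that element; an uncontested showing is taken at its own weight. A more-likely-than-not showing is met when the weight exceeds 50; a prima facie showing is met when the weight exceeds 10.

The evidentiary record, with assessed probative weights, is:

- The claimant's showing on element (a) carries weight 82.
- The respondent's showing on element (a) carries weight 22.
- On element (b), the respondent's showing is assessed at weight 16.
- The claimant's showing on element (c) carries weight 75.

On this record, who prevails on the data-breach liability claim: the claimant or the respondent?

Stage 1 (claimant, a more-likely-than-not showing, weight exceeds 50): (a) net 82−22=60 > 50 — meets.
  All elements met. The burden passes to the respondent.
Stage 2 (respondent, a prima facie showing, weight exceeds 10): (b) 16 > 10 — meets.
  The respondent carries Stage 2; the claimant now bears the burden.
Stage 3 (claimant, a more-likely-than-not showing, weight exceeds 50): (c) 75 > 50 — meets.
  The claimant carries the last stage.
All stages carried — the claimant prevails.

claimant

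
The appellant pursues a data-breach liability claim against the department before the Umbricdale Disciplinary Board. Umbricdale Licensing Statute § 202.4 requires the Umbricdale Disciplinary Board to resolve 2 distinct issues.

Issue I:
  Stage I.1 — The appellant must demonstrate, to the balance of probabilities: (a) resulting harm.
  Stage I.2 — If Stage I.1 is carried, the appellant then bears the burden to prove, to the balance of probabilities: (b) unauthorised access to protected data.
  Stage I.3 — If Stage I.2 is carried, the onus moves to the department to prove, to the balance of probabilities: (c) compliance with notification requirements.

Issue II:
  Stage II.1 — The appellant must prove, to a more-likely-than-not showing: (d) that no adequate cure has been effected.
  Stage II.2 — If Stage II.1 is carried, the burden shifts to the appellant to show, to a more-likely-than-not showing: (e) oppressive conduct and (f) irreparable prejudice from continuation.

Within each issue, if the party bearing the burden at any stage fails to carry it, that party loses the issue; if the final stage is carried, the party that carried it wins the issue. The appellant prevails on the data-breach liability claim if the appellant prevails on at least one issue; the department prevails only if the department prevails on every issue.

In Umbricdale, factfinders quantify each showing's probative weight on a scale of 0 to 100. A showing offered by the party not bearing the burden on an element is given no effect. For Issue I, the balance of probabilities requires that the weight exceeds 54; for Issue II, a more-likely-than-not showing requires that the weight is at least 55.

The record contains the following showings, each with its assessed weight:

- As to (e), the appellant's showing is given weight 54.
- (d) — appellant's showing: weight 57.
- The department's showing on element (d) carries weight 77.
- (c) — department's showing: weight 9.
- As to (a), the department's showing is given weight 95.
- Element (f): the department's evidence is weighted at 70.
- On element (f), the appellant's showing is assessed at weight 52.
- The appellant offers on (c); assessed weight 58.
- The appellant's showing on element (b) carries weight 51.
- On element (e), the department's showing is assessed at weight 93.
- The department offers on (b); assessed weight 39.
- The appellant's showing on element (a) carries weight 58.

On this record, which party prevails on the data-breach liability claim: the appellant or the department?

department

— Issue I —
At Stage I.1 the appellant must meet the balance of probabilities (weight exceeds 54): on (a) the weight is 58 (the department's 95 is given no effect), which does exceed 54, so (a) meets the standard.
  All elements met. The appellant retains the burden for Stage I.2.
At Stage I.2 the appellant must meet the balance of probabilities (weight exceeds 54): on (b) the weight is 51 (the department's 39 is given no effect), which does not exceed 54, so (b) does not meet the standard.
  The appellant does not carry Stage I.2.
So the department prevails on this issue.
— Issue II —
Stage II.1 (appellant, a more-likely-than-not showing, weight is at least 55): (d) 57 (department's 77 disregarded) ≥ 55 — meets.
  Stage II.1 carried; the burden remains with the appellant.
Stage II.2 (appellant, a more-likely-than-not showing, weight is at least 55): (e) 54 (department's 93 disregarded) < 55 — fails; (f) 52 (department's 70 disregarded) < 55 — fails.
  Stage II.2 not carried; the appellant fails its burden.
The department prevails on this issue.
Per-issue: Issue I → department; Issue II → department. The appellant must prevail on at least one issue; overall, the department prevails.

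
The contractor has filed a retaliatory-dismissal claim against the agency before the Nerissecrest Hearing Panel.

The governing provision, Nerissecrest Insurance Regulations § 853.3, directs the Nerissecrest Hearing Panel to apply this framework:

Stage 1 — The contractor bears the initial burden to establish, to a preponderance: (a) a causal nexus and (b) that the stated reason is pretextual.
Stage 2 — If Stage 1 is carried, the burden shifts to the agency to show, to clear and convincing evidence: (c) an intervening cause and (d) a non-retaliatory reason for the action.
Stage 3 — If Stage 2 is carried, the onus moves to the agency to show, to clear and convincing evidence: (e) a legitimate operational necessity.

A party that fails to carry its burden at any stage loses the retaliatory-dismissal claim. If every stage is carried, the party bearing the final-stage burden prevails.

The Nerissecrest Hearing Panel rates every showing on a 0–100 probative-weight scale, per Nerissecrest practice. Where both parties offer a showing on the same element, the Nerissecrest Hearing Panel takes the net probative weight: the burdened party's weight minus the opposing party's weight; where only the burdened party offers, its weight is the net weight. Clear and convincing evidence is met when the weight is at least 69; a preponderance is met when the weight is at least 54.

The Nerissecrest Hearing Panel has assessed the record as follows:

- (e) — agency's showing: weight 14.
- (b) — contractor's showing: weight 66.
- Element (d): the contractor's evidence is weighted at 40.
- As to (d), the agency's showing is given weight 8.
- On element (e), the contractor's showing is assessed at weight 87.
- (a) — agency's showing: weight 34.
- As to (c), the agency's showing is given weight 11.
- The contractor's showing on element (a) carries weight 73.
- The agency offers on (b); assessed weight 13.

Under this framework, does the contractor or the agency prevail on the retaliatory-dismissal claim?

agency

At Stage 1 the contractor must meet a preponderance (weight is at least 54): on (a) the weight is 73 less the opposing 34 gives net 39, < 54, so (a) does not meet the standard; on (b) the weight is 66 less the opposing 13 gives net 53, which does not reach 54, so (b) does not meet the standard.
  The contractor does not carry Stage 1.
So the agency prevails.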